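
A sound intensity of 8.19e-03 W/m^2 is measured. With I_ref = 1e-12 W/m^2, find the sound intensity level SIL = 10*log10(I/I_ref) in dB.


I / I_ref = 8.19e-03 / 1e-12 = 8.19e+09
SIL = 10 * log10(8.19e+09) = 99.133 dB


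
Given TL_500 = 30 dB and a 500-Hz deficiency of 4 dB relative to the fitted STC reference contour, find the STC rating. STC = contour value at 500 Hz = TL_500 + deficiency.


By ASTM E413, STC = value of the fitted reference contour at 500 Hz.
Contour value at 500 Hz = TL_500 + deficiency = 30 + 4 = 34
STC = 34


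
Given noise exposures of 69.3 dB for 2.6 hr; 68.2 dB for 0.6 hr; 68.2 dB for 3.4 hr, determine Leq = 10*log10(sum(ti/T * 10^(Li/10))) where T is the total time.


T_total = 2.6 + 0.6 + 3.4 = 6.6 hr
(2.6/6.6) * 10^(69.3/10) = 3.35297e+06
(0.6/6.6) * 10^(68.2/10) = 600630
(3.4/6.6) * 10^(68.2/10) = 3.40357e+06
Sum = 3.35297e+06 + 600630 + 3.40357e+06 = 7.35717e+06
Leq = 10*log10(7.35717e+06) = 68.667 dB


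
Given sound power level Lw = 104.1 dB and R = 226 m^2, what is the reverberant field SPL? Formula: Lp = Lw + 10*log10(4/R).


4/R = 4/226 = 0.0176991
Lp = 104.1 + 10*log10(0.0176991) = 86.58 dB


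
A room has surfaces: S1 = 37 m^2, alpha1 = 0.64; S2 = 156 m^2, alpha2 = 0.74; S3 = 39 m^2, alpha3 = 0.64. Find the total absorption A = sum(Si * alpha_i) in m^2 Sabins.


37 * 0.64 = 23.68
156 * 0.74 = 115.44
39 * 0.64 = 24.96
A_total = 23.68 + 115.44 + 24.96 = 164.08 m^2


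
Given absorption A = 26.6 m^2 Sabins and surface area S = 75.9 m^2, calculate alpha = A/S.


Absorption coefficient = absorbed power / incident power
alpha = A / S = 26.6 / 75.9 = 0.35046


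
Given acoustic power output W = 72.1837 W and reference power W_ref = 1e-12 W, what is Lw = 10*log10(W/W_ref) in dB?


W / W_ref = 72.1837 / 1e-12 = 7.21837e+13
Lw = 10 * log10(7.21837e+13) = 138.58 dB


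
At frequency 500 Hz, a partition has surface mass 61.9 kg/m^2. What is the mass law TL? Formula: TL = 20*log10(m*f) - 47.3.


m * f = 61.9 * 500 = 30950
20*log10(30950) = 89.8132 dB
TL = 89.8132 - 47.3 = 42.513 dB


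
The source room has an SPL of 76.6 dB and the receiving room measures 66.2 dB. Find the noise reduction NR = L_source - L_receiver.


NR = L_source - L_receiver (difference between source and receiving room levels)
NR = 76.6 - 66.2 = 10.4 dB


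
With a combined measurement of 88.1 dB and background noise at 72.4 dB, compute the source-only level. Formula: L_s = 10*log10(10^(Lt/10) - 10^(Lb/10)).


10^(88.1/10) = 6.45654e+08
10^(72.4/10) = 1.7378e+07
Difference = 6.45654e+08 - 1.7378e+07 = 6.28276e+08
L_source = 10*log10(6.28276e+08) = 87.982 dB


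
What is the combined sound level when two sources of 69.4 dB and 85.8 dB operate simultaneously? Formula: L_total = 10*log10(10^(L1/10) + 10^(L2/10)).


10^(69.4/10) = 8.70964e+06
10^(85.8/10) = 3.80189e+08
Sum = 8.70964e+06 + 3.80189e+08 = 3.88899e+08
L_total = 10*log10(3.88899e+08) = 85.898 dB


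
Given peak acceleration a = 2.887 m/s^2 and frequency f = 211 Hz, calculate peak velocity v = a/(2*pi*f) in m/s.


omega = 2*pi*f = 2*pi*211 = 1325.75 rad/s
v = a / omega = 2.887 / 1325.75 = 0.0021776 m/s


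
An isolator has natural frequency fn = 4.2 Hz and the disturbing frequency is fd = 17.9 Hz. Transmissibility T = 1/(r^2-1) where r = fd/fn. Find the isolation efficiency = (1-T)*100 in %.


r = 17.9 / 4.2 = 4.2619
r^2 - 1 = 4.2619^2 - 1 = 17.1638
T = 1/17.1638 = 0.0582622
Efficiency = (1 - 0.0582622)*100 = 94.174 %


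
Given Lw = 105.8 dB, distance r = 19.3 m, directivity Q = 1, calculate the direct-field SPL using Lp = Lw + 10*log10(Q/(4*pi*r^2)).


4*pi*r^2 = 4*pi*19.3^2 = 4680.85 m^2
Q / (4*pi*r^2) = 1 / 4680.85 = 0.000213636
Lp = 105.8 + 10*log10(0.000213636) = 69.097 dB


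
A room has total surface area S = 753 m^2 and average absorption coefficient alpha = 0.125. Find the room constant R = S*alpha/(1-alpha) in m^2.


R = 753 * 0.125 / (1 - 0.125) = 107.57 m^2


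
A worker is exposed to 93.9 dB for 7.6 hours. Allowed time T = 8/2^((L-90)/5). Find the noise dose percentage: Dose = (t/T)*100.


T_allowed = 8 / 2^((93.9 - 90)/5) = 4.65893 hr
Dose = 7.6 / 4.65893 * 100 = 163.13 %


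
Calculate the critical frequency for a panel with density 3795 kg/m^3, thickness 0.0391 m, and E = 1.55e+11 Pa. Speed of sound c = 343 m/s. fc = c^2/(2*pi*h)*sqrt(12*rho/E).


12*rho/E = 12*3795/1.55e+11 = 2.93806e-07
sqrt(12*rho/E) = sqrt(2.93806e-07) = 0.000542039
c^2/(2*pi*h) = 343^2/(2*pi*0.0391) = 478885
fc = 478885 * 0.000542039 = 259.57 Hz


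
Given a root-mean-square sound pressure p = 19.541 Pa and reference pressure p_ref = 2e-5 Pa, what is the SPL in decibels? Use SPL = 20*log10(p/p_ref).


p / p_ref = 19.541 / 2e-5 = 977050
SPL = 20 * log10(977050) = 119.8 dB


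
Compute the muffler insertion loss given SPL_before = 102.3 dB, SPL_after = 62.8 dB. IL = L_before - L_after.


Insertion loss = SPL without muffler - SPL with muffler
IL = 102.3 - 62.8 = 39.5 dB


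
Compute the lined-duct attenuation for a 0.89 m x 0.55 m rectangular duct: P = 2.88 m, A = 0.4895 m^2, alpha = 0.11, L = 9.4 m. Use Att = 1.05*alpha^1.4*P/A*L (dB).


alpha^1.4 = 0.11^1.4 = 0.0454935
Attenuation rate = 1.05 * alpha^1.4 * P / A
= 1.05 * 0.0454935 * 2.88 / 0.4895 = 0.281047 dB/m
Total Att = 0.281047 * 9.4 = 2.6418 dB


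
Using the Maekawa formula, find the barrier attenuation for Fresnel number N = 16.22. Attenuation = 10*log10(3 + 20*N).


3 + 20*N = 3 + 20*16.22 = 327.4
Att = 10*log10(327.4) = 25.151 dB


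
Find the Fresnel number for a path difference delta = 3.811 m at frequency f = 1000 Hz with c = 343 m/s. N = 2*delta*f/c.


N = 2*delta*f/c = 2*delta/lambda, where lambda = c/f
lambda = 343 / 1000 = 0.343 m
N = 2 * 3.811 / 0.343 = 22.222


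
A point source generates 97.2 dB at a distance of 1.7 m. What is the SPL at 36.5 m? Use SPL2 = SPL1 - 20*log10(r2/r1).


r2/r1 = 36.5/1.7 = 21.4706
Correction = 20*log10(21.4706) = 26.6369 dB
SPL2 = 97.2 - 26.6369 = 70.563 dB


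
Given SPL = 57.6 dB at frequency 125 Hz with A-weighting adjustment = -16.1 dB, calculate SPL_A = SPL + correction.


A-weighting table: 125 Hz -> -16.1 dB correction
SPL_A = SPL + correction = 57.6 + (-16.1) = 41.5 dBA


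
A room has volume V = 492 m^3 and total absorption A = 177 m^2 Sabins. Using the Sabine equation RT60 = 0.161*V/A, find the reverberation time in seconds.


RT60 = 0.161 * 492 / 177 = 0.44753 s


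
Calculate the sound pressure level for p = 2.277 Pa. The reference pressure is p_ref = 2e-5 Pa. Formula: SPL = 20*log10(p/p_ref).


p / p_ref = 2.277 / 2e-5 = 113850
SPL = 20 * log10(113850) = 101.13 dB


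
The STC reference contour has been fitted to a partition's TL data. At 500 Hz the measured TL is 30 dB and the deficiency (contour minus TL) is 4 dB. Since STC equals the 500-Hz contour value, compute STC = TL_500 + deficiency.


By ASTM E413, STC = value of the fitted reference contour at 500 Hz.
Contour value at 500 Hz = TL_500 + deficiency = 30 + 4 = 34
STC = 34


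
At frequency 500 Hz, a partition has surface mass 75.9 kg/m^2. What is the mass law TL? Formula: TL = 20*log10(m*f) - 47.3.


m * f = 75.9 * 500 = 37950
20*log10(37950) = 91.5842 dB
TL = 91.5842 - 47.3 = 44.284 dB


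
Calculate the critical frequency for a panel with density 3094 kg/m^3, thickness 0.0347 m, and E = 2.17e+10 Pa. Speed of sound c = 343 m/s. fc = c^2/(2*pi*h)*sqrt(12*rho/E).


12*rho/E = 12*3094/2.17e+10 = 1.71097e-06
sqrt(12*rho/E) = sqrt(1.71097e-06) = 0.00130804
c^2/(2*pi*h) = 343^2/(2*pi*0.0347) = 539609
fc = 539609 * 0.00130804 = 705.83 Hz


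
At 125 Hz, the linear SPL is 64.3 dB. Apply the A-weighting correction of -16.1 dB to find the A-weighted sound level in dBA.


A-weighting table: 125 Hz -> -16.1 dB correction
SPL_A = SPL + correction = 64.3 + (-16.1) = 48.2 dBA


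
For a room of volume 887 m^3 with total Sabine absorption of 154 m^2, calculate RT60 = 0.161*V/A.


RT60 = 0.161 * 887 / 154 = 0.92732 s


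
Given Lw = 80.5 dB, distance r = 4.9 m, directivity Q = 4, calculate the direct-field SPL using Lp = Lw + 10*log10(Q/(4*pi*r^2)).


4*pi*r^2 = 4*pi*4.9^2 = 301.719 m^2
Q / (4*pi*r^2) = 4 / 301.719 = 0.0132574
Lp = 80.5 + 10*log10(0.0132574) = 61.725 dB


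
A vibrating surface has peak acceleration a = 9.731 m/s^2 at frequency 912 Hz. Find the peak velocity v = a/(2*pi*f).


omega = 2*pi*f = 2*pi*912 = 5730.27 rad/s
v = a / omega = 9.731 / 5730.27 = 0.0016982 m/s


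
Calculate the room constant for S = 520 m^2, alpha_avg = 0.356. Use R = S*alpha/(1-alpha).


R = 520 * 0.356 / (1 - 0.356) = 287.45 m^2


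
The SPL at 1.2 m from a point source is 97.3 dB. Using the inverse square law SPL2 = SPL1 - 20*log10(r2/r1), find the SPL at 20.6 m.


r2/r1 = 20.6/1.2 = 17.1667
Correction = 20*log10(17.1667) = 24.6937 dB
SPL2 = 97.3 - 24.6937 = 72.606 dB


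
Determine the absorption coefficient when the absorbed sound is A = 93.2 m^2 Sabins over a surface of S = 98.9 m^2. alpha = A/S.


Absorption coefficient = absorbed power / incident power
alpha = A / S = 93.2 / 98.9 = 0.94237


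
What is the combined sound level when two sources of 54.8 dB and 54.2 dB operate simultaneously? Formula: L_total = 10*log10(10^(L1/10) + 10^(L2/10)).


10^(54.8/10) = 301995
10^(54.2/10) = 263027
Sum = 301995 + 263027 = 565022
L_total = 10*log10(565022) = 57.521 dB


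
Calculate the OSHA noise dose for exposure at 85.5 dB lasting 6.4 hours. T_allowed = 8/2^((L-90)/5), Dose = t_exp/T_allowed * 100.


T_allowed = 8 / 2^((85.5 - 90)/5) = 14.9285 hr
Dose = 6.4 / 14.9285 * 100 = 42.871 %


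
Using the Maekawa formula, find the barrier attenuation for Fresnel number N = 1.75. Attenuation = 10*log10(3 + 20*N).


3 + 20*N = 3 + 20*1.75 = 38
Att = 10*log10(38) = 15.798 dB


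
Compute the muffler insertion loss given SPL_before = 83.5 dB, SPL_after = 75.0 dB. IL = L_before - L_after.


Insertion loss = SPL without muffler - SPL with muffler
IL = 83.5 - 75.0 = 8.5 dB


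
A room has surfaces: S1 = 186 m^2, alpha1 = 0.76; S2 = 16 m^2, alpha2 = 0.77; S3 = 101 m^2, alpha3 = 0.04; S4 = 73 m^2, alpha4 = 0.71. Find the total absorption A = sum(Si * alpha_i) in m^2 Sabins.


186 * 0.76 = 141.36
16 * 0.77 = 12.32
101 * 0.04 = 4.04
73 * 0.71 = 51.83
A_total = 141.36 + 12.32 + 4.04 + 51.83 = 209.55 m^2


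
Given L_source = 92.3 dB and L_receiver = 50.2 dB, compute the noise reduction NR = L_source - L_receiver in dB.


NR = L_source - L_receiver (difference between source and receiving room levels)
NR = 92.3 - 50.2 = 42.1 dB


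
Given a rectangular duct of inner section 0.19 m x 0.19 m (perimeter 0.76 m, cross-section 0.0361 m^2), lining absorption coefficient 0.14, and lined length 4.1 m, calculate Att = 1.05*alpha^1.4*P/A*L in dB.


alpha^1.4 = 0.14^1.4 = 0.0637645
Attenuation rate = 1.05 * alpha^1.4 * P / A
= 1.05 * 0.0637645 * 0.76 / 0.0361 = 1.40953 dB/m
Total Att = 1.40953 * 4.1 = 5.7791 dB


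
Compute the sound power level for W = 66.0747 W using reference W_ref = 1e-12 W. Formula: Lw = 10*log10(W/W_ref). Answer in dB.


W / W_ref = 66.0747 / 1e-12 = 6.60747e+13
Lw = 10 * log10(6.60747e+13) = 138.2 dB


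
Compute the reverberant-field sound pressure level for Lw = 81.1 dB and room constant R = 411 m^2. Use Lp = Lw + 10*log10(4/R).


4/R = 4/411 = 0.00973236
Lp = 81.1 + 10*log10(0.00973236) = 60.982 dB


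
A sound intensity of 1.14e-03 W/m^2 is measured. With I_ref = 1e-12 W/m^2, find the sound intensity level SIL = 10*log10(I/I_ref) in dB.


I / I_ref = 1.14e-03 / 1e-12 = 1.14e+09
SIL = 10 * log10(1.14e+09) = 90.569 dB


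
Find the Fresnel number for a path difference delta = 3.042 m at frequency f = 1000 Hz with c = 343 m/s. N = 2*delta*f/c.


N = 2*delta*f/c = 2*delta/lambda, where lambda = c/f
lambda = 343 / 1000 = 0.343 m
N = 2 * 3.042 / 0.343 = 17.738


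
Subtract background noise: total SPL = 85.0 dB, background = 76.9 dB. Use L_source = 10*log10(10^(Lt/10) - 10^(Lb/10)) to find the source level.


10^(85.0/10) = 3.16228e+08
10^(76.9/10) = 4.89779e+07
Difference = 3.16228e+08 - 4.89779e+07 = 2.6725e+08
L_source = 10*log10(2.6725e+08) = 84.269 dB


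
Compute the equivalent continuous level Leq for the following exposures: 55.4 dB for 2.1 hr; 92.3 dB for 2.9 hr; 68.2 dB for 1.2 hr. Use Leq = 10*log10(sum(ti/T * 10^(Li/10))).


T_total = 2.1 + 2.9 + 1.2 = 6.2 hr
(2.1/6.2) * 10^(55.4/10) = 117443
(2.9/6.2) * 10^(92.3/10) = 7.9434e+08
(1.2/6.2) * 10^(68.2/10) = 1.27876e+06
Sum = 117443 + 7.9434e+08 + 1.27876e+06 = 7.95736e+08
Leq = 10*log10(7.95736e+08) = 89.008 dB


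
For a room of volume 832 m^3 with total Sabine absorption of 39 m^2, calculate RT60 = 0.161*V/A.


RT60 = 0.161 * 832 / 39 = 3.4347 s


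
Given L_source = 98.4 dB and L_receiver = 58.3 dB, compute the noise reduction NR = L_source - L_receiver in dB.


NR = L_source - L_receiver (difference between source and receiving room levels)
NR = 98.4 - 58.3 = 40.1 dB


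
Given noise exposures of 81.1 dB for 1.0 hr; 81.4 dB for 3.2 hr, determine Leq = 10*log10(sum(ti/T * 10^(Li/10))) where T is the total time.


T_total = 1.0 + 3.2 = 4.2 hr
(1.0/4.2) * 10^(81.1/10) = 3.06726e+07
(3.2/4.2) * 10^(81.4/10) = 1.05172e+08
Sum = 3.06726e+07 + 1.05172e+08 = 1.35845e+08
Leq = 10*log10(1.35845e+08) = 81.33 dB


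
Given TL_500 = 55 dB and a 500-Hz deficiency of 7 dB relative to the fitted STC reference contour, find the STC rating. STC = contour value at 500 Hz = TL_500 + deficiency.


By ASTM E413, STC = value of the fitted reference contour at 500 Hz.
Contour value at 500 Hz = TL_500 + deficiency = 55 + 7 = 62
STC = 62


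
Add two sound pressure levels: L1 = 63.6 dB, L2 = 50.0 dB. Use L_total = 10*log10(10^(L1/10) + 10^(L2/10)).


10^(63.6/10) = 2.29087e+06
10^(50.0/10) = 100000
Sum = 2.29087e+06 + 100000 = 2.39087e+06
L_total = 10*log10(2.39087e+06) = 63.786 dB


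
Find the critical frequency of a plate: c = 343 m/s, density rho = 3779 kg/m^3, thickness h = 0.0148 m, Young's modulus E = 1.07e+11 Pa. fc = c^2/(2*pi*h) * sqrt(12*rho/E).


12*rho/E = 12*3779/1.07e+11 = 4.23813e-07
sqrt(12*rho/E) = sqrt(4.23813e-07) = 0.000651009
c^2/(2*pi*h) = 343^2/(2*pi*0.0148) = 1.26516e+06
fc = 1.26516e+06 * 0.000651009 = 823.63 Hz


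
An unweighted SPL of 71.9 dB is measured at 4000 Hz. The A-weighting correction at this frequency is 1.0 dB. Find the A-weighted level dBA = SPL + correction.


A-weighting table: 4000 Hz -> 1.0 dB correction
SPL_A = SPL + correction = 71.9 + (1.0) = 72.9 dBA


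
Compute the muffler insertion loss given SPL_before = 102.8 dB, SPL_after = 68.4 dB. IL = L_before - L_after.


Insertion loss = SPL without muffler - SPL with muffler
IL = 102.8 - 68.4 = 34.4 dB


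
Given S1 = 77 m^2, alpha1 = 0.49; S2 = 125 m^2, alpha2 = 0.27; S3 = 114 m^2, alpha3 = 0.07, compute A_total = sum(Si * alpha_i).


77 * 0.49 = 37.73
125 * 0.27 = 33.75
114 * 0.07 = 7.98
A_total = 37.73 + 33.75 + 7.98 = 79.46 m^2


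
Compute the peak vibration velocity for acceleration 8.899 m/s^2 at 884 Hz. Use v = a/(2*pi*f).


omega = 2*pi*f = 2*pi*884 = 5554.34 rad/s
v = a / omega = 8.899 / 5554.34 = 0.0016022 m/s


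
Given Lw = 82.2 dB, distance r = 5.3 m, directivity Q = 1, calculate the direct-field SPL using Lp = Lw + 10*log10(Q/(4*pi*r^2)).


4*pi*r^2 = 4*pi*5.3^2 = 352.989 m^2
Q / (4*pi*r^2) = 1 / 352.989 = 0.00283295
Lp = 82.2 + 10*log10(0.00283295) = 56.722 dB


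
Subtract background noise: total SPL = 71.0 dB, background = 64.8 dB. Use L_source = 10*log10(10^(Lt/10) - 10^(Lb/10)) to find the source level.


10^(71.0/10) = 1.25893e+07
10^(64.8/10) = 3.01995e+06
Difference = 1.25893e+07 - 3.01995e+06 = 9.56935e+06
L_source = 10*log10(9.56935e+06) = 69.809 dB


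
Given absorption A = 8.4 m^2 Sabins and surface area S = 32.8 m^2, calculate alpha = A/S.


Absorption coefficient = absorbed power / incident power
alpha = A / S = 8.4 / 32.8 = 0.2561


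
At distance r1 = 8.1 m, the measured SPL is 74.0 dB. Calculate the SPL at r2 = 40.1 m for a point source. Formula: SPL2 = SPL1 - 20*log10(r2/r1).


r2/r1 = 40.1/8.1 = 4.95062
Correction = 20*log10(4.95062) = 13.8932 dB
SPL2 = 74.0 - 13.8932 = 60.107 dB


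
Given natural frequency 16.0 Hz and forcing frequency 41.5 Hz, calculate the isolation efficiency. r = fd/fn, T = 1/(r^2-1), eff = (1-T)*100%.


r = 41.5 / 16.0 = 2.59375
r^2 - 1 = 2.59375^2 - 1 = 5.72754
T = 1/5.72754 = 0.174595
Efficiency = (1 - 0.174595)*100 = 82.54 %


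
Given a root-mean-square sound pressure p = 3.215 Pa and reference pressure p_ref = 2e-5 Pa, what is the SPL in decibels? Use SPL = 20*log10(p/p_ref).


p / p_ref = 3.215 / 2e-5 = 160750
SPL = 20 * log10(160750) = 104.12 dB


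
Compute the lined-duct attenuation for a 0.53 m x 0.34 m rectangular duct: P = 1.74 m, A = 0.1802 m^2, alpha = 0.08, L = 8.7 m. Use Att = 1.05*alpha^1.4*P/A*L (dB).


alpha^1.4 = 0.08^1.4 = 0.029129
Attenuation rate = 1.05 * alpha^1.4 * P / A
= 1.05 * 0.029129 * 1.74 / 0.1802 = 0.295331 dB/m
Total Att = 0.295331 * 8.7 = 2.5694 dB


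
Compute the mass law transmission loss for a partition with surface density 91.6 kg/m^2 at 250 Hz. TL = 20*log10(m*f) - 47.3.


m * f = 91.6 * 250 = 22900
20*log10(22900) = 87.1967 dB
TL = 87.1967 - 47.3 = 39.897 dB


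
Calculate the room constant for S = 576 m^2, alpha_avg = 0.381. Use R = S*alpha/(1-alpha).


R = 576 * 0.381 / (1 - 0.381) = 354.53 m^2


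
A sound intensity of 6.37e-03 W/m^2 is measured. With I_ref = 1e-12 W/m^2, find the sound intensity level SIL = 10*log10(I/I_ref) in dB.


I / I_ref = 6.37e-03 / 1e-12 = 6.37e+09
SIL = 10 * log10(6.37e+09) = 98.041 dB


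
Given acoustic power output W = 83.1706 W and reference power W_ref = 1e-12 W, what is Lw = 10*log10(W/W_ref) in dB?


W / W_ref = 83.1706 / 1e-12 = 8.31706e+13
Lw = 10 * log10(8.31706e+13) = 139.2 dB


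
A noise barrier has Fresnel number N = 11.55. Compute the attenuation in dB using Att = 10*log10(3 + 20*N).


3 + 20*N = 3 + 20*11.55 = 234
Att = 10*log10(234) = 23.692 dB


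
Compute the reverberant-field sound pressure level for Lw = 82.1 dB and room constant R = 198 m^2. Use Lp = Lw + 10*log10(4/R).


4/R = 4/198 = 0.020202
Lp = 82.1 + 10*log10(0.020202) = 65.154 dB


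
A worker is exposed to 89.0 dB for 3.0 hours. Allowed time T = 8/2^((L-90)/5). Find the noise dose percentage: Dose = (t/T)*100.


T_allowed = 8 / 2^((89.0 - 90)/5) = 9.18959 hr
Dose = 3.0 / 9.18959 * 100 = 32.646 %


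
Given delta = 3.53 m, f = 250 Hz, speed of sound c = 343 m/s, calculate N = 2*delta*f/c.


N = 2*delta*f/c = 2*delta/lambda, where lambda = c/f
lambda = 343 / 250 = 1.372 m
N = 2 * 3.53 / 1.372 = 5.1458


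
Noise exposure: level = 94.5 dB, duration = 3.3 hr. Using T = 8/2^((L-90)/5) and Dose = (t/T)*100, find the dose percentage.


T_allowed = 8 / 2^((94.5 - 90)/5) = 4.28709 hr
Dose = 3.3 / 4.28709 * 100 = 76.975 %


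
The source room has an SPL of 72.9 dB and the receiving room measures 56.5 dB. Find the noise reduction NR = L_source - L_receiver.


NR = L_source - L_receiver (difference between source and receiving room levels)
NR = 72.9 - 56.5 = 16.4 dB


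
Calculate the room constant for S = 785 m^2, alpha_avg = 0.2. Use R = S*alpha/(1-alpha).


R = 785 * 0.2 / (1 - 0.2) = 196.25 m^2


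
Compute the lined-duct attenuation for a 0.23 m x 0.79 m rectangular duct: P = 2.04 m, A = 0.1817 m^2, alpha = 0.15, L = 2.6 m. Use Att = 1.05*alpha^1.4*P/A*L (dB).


alpha^1.4 = 0.15^1.4 = 0.0702308
Attenuation rate = 1.05 * alpha^1.4 * P / A
= 1.05 * 0.0702308 * 2.04 / 0.1817 = 0.827927 dB/m
Total Att = 0.827927 * 2.6 = 2.1526 dB


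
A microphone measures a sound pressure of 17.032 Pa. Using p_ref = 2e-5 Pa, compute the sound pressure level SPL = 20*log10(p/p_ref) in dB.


p / p_ref = 17.032 / 2e-5 = 851600
SPL = 20 * log10(851600) = 118.6 dB


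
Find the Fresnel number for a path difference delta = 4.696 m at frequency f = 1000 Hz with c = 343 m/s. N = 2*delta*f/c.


N = 2*delta*f/c = 2*delta/lambda, where lambda = c/f
lambda = 343 / 1000 = 0.343 m
N = 2 * 4.696 / 0.343 = 27.382


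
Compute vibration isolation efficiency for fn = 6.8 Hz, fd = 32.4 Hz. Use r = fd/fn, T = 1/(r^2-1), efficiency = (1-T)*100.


r = 32.4 / 6.8 = 4.76471
r^2 - 1 = 4.76471^2 - 1 = 21.7025
T = 1/21.7025 = 0.0460776
Efficiency = (1 - 0.0460776)*100 = 95.392 %


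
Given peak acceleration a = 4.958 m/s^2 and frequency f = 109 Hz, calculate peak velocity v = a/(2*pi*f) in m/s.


omega = 2*pi*f = 2*pi*109 = 684.867 rad/s
v = a / omega = 4.958 / 684.867 = 0.0072394 m/s


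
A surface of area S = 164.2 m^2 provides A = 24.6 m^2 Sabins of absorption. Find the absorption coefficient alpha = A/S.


Absorption coefficient = absorbed power / incident power
alpha = A / S = 24.6 / 164.2 = 0.14982


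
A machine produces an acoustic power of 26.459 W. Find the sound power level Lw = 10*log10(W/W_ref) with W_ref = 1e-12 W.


W / W_ref = 26.459 / 1e-12 = 2.6459e+13
Lw = 10 * log10(2.6459e+13) = 134.23 dB


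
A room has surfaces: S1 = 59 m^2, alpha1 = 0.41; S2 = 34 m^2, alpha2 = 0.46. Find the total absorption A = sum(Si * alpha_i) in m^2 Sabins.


59 * 0.41 = 24.19
34 * 0.46 = 15.64
A_total = 24.19 + 15.64 = 39.83 m^2


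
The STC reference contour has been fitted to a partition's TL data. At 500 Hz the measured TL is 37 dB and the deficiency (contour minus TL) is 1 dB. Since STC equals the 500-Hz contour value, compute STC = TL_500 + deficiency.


By ASTM E413, STC = value of the fitted reference contour at 500 Hz.
Contour value at 500 Hz = TL_500 + deficiency = 37 + 1 = 38
STC = 38


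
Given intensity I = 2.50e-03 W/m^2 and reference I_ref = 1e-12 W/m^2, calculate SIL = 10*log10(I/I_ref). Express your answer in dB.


I / I_ref = 2.50e-03 / 1e-12 = 2.5e+09
SIL = 10 * log10(2.5e+09) = 93.979 dB


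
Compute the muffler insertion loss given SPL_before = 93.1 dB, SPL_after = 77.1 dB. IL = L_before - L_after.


Insertion loss = SPL without muffler - SPL with muffler
IL = 93.1 - 77.1 = 16 dB


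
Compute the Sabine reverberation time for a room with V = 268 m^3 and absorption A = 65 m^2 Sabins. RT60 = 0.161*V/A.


RT60 = 0.161 * 268 / 65 = 0.66382 s


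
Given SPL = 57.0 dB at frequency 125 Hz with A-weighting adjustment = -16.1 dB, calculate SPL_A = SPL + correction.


A-weighting table: 125 Hz -> -16.1 dB correction
SPL_A = SPL + correction = 57.0 + (-16.1) = 40.9 dBA


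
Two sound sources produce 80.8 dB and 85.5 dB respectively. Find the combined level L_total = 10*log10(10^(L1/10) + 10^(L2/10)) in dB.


10^(80.8/10) = 1.20226e+08
10^(85.5/10) = 3.54813e+08
Sum = 1.20226e+08 + 3.54813e+08 = 4.75039e+08
L_total = 10*log10(4.75039e+08) = 86.767 dB


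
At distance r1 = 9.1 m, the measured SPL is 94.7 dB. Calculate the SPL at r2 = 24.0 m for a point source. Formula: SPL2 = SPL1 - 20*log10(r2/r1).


r2/r1 = 24.0/9.1 = 2.63736
Correction = 20*log10(2.63736) = 8.42339 dB
SPL2 = 94.7 - 8.42339 = 86.277 dB


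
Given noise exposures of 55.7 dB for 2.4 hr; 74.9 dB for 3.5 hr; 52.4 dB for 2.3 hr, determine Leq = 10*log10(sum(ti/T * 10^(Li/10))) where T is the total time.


T_total = 2.4 + 3.5 + 2.3 = 8.2 hr
(2.4/8.2) * 10^(55.7/10) = 108742
(3.5/8.2) * 10^(74.9/10) = 1.31903e+07
(2.3/8.2) * 10^(52.4/10) = 48743.2
Sum = 108742 + 1.31903e+07 + 48743.2 = 1.33478e+07
Leq = 10*log10(1.33478e+07) = 71.254 dB


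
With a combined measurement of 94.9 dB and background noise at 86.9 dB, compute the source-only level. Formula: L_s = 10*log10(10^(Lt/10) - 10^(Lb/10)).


10^(94.9/10) = 3.0903e+09
10^(86.9/10) = 4.89779e+08
Difference = 3.0903e+09 - 4.89779e+08 = 2.60052e+09
L_source = 10*log10(2.60052e+09) = 94.151 dB


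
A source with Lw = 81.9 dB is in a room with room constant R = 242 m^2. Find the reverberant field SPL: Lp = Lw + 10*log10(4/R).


4/R = 4/242 = 0.0165289
Lp = 81.9 + 10*log10(0.0165289) = 64.082 dB


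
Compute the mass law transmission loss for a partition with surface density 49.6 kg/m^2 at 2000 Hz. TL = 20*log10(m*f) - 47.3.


m * f = 49.6 * 2000 = 99200
20*log10(99200) = 99.9302 dB
TL = 99.9302 - 47.3 = 52.63 dB


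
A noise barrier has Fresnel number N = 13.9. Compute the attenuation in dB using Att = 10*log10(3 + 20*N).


3 + 20*N = 3 + 20*13.9 = 281
Att = 10*log10(281) = 24.487 dB


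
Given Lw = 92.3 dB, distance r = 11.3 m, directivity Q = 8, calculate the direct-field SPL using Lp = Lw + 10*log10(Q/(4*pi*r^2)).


4*pi*r^2 = 4*pi*11.3^2 = 1604.6 m^2
Q / (4*pi*r^2) = 8 / 1604.6 = 0.00498567
Lp = 92.3 + 10*log10(0.00498567) = 69.277 dB


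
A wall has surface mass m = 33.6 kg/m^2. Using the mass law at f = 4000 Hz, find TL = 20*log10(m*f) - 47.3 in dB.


m * f = 33.6 * 4000 = 134400
20*log10(134400) = 102.568 dB
TL = 102.568 - 47.3 = 55.268 dB


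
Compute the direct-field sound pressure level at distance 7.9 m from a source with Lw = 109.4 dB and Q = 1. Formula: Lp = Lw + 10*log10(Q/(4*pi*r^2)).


4*pi*r^2 = 4*pi*7.9^2 = 784.267 m^2
Q / (4*pi*r^2) = 1 / 784.267 = 0.00127508
Lp = 109.4 + 10*log10(0.00127508) = 80.455 dB


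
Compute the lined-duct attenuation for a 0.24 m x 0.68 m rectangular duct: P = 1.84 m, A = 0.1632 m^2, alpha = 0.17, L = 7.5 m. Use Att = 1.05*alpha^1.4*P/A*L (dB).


alpha^1.4 = 0.17^1.4 = 0.0836813
Attenuation rate = 1.05 * alpha^1.4 * P / A
= 1.05 * 0.0836813 * 1.84 / 0.1632 = 0.990639 dB/m
Total Att = 0.990639 * 7.5 = 7.4298 dB


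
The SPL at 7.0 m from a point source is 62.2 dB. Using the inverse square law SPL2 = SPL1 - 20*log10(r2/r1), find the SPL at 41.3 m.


r2/r1 = 41.3/7.0 = 5.9
Correction = 20*log10(5.9) = 15.417 dB
SPL2 = 62.2 - 15.417 = 46.783 dB


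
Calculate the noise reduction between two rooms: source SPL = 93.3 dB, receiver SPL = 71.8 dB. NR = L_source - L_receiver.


NR = L_source - L_receiver (difference between source and receiving room levels)
NR = 93.3 - 71.8 = 21.5 dB


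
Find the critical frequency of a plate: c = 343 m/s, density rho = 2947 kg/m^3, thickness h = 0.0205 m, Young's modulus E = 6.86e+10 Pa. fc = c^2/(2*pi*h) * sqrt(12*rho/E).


12*rho/E = 12*2947/6.86e+10 = 5.1551e-07
sqrt(12*rho/E) = sqrt(5.1551e-07) = 0.00071799
c^2/(2*pi*h) = 343^2/(2*pi*0.0205) = 913386
fc = 913386 * 0.00071799 = 655.8 Hz


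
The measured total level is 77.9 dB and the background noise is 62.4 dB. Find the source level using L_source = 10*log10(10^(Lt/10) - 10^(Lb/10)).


10^(77.9/10) = 6.16595e+07
10^(62.4/10) = 1.7378e+06
Difference = 6.16595e+07 - 1.7378e+06 = 5.99217e+07
L_source = 10*log10(5.99217e+07) = 77.776 dB


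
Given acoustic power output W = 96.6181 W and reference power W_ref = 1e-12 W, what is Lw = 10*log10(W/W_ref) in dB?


W / W_ref = 96.6181 / 1e-12 = 9.66181e+13
Lw = 10 * log10(9.66181e+13) = 139.85 dB


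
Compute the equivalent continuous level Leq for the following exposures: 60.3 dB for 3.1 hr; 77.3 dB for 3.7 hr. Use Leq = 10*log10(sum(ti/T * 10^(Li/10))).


T_total = 3.1 + 3.7 = 6.8 hr
(3.1/6.8) * 10^(60.3/10) = 488487
(3.7/6.8) * 10^(77.3/10) = 2.92208e+07
Sum = 488487 + 2.92208e+07 = 2.97093e+07
Leq = 10*log10(2.97093e+07) = 74.729 dB


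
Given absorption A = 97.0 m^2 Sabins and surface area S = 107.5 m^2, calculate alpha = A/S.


Absorption coefficient = absorbed power / incident power
alpha = A / S = 97.0 / 107.5 = 0.90233


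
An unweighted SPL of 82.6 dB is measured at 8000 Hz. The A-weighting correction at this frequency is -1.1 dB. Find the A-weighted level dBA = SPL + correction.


A-weighting table: 8000 Hz -> -1.1 dB correction
SPL_A = SPL + correction = 82.6 + (-1.1) = 81.5 dBA


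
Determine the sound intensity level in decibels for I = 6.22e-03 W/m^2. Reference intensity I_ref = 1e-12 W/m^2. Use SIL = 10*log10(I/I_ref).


I / I_ref = 6.22e-03 / 1e-12 = 6.22e+09
SIL = 10 * log10(6.22e+09) = 97.938 dB


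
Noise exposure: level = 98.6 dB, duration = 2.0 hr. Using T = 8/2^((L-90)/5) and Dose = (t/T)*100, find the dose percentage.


T_allowed = 8 / 2^((98.6 - 90)/5) = 2.42839 hr
Dose = 2.0 / 2.42839 * 100 = 82.359 %


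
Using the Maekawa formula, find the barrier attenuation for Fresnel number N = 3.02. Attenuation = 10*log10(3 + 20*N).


3 + 20*N = 3 + 20*3.02 = 63.4
Att = 10*log10(63.4) = 18.021 dB


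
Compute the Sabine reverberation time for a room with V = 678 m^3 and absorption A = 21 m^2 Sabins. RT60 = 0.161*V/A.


RT60 = 0.161 * 678 / 21 = 5.198 s


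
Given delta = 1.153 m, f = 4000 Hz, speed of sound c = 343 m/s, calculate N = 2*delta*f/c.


N = 2*delta*f/c = 2*delta/lambda, where lambda = c/f
lambda = 343 / 4000 = 0.08575 m
N = 2 * 1.153 / 0.08575 = 26.892


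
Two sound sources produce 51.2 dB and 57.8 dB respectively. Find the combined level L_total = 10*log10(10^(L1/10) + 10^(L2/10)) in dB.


10^(51.2/10) = 131826
10^(57.8/10) = 602560
Sum = 131826 + 602560 = 734386
L_total = 10*log10(734386) = 58.659 dB


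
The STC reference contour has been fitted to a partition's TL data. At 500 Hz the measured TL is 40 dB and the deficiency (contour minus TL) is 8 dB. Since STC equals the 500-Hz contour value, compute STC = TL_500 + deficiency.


By ASTM E413, STC = value of the fitted reference contour at 500 Hz.
Contour value at 500 Hz = TL_500 + deficiency = 40 + 8 = 48
STC = 48


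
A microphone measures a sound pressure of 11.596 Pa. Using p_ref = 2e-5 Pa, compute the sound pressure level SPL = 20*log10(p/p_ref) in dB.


p / p_ref = 11.596 / 2e-5 = 579800
SPL = 20 * log10(579800) = 115.27 dB


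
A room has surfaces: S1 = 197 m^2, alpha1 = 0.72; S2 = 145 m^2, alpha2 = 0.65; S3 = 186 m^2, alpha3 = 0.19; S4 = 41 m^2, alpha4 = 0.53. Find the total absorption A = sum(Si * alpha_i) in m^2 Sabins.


197 * 0.72 = 141.84
145 * 0.65 = 94.25
186 * 0.19 = 35.34
41 * 0.53 = 21.73
A_total = 141.84 + 94.25 + 35.34 + 21.73 = 293.16 m^2


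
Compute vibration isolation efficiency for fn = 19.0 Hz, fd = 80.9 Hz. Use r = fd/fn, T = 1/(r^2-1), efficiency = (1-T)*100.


r = 80.9 / 19.0 = 4.25789
r^2 - 1 = 4.25789^2 - 1 = 17.1296
T = 1/17.1296 = 0.0583785
Efficiency = (1 - 0.0583785)*100 = 94.162 %


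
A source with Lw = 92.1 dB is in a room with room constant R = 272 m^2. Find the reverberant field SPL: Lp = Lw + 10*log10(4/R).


4/R = 4/272 = 0.0147059
Lp = 92.1 + 10*log10(0.0147059) = 73.775 dB


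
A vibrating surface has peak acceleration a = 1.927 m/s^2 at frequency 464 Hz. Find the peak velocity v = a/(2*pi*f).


omega = 2*pi*f = 2*pi*464 = 2915.4 rad/s
v = a / omega = 1.927 / 2915.4 = 0.00066097 m/s


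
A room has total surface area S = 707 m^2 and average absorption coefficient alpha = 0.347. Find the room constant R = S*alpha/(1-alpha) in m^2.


R = 707 * 0.347 / (1 - 0.347) = 375.7 m^2


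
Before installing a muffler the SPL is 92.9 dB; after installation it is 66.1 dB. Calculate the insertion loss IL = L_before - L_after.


Insertion loss = SPL without muffler - SPL with muffler
IL = 92.9 - 66.1 = 26.8 dB


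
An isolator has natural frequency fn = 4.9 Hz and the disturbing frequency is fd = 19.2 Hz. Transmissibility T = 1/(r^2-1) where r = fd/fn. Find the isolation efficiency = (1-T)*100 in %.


r = 19.2 / 4.9 = 3.91837
r^2 - 1 = 3.91837^2 - 1 = 14.3536
T = 1/14.3536 = 0.0696689
Efficiency = (1 - 0.0696689)*100 = 93.033 %


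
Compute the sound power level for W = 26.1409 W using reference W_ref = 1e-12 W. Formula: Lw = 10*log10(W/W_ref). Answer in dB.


W / W_ref = 26.1409 / 1e-12 = 2.61409e+13
Lw = 10 * log10(2.61409e+13) = 134.17 dB


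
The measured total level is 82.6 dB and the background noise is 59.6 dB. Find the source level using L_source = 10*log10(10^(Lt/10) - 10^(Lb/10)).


10^(82.6/10) = 1.8197e+08
10^(59.6/10) = 912011
Difference = 1.8197e+08 - 912011 = 1.81058e+08
L_source = 10*log10(1.81058e+08) = 82.578 dB


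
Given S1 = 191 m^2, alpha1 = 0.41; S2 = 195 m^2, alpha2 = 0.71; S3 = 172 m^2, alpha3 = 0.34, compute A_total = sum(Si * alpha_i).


191 * 0.41 = 78.31
195 * 0.71 = 138.45
172 * 0.34 = 58.48
A_total = 78.31 + 138.45 + 58.48 = 275.24 m^2


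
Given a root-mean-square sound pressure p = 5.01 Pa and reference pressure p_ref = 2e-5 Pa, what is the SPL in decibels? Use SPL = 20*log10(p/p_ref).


p / p_ref = 5.01 / 2e-5 = 250500
SPL = 20 * log10(250500) = 107.98 dB


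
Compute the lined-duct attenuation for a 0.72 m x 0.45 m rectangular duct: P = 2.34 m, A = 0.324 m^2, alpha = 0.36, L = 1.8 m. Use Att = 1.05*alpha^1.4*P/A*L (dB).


alpha^1.4 = 0.36^1.4 = 0.239234
Attenuation rate = 1.05 * alpha^1.4 * P / A
= 1.05 * 0.239234 * 2.34 / 0.324 = 1.81419 dB/m
Total Att = 1.81419 * 1.8 = 3.2655 dB


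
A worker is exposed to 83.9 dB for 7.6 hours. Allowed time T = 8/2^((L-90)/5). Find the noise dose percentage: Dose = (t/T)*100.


T_allowed = 8 / 2^((83.9 - 90)/5) = 18.6357 hr
Dose = 7.6 / 18.6357 * 100 = 40.782 %


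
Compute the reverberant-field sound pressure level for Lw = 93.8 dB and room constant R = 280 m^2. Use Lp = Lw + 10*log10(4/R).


4/R = 4/280 = 0.0142857
Lp = 93.8 + 10*log10(0.0142857) = 75.349 dB


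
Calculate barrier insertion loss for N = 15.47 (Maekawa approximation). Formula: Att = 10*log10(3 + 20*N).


3 + 20*N = 3 + 20*15.47 = 312.4
Att = 10*log10(312.4) = 24.947 dB


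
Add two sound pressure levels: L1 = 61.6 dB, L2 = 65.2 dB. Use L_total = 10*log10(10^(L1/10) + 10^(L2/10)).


10^(61.6/10) = 1.44544e+06
10^(65.2/10) = 3.31131e+06
Sum = 1.44544e+06 + 3.31131e+06 = 4.75675e+06
L_total = 10*log10(4.75675e+06) = 66.773 dB


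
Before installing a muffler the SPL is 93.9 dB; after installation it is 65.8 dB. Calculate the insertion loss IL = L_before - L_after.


Insertion loss = SPL without muffler - SPL with muffler
IL = 93.9 - 65.8 = 28.1 dB


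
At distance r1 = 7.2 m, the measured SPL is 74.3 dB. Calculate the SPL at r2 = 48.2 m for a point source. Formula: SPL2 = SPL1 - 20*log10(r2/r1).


r2/r1 = 48.2/7.2 = 6.69444
Correction = 20*log10(6.69444) = 16.5143 dB
SPL2 = 74.3 - 16.5143 = 57.786 dB


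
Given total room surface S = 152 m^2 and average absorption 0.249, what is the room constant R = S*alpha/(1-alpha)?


R = 152 * 0.249 / (1 - 0.249) = 50.397 m^2


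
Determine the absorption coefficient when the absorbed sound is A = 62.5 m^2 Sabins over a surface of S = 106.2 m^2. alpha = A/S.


Absorption coefficient = absorbed power / incident power
alpha = A / S = 62.5 / 106.2 = 0.58851


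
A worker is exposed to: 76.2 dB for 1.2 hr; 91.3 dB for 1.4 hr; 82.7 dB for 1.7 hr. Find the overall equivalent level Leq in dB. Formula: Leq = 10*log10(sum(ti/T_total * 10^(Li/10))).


T_total = 1.2 + 1.4 + 1.7 = 4.3 hr
(1.2/4.3) * 10^(76.2/10) = 1.16336e+07
(1.4/4.3) * 10^(91.3/10) = 4.39197e+08
(1.7/4.3) * 10^(82.7/10) = 7.36174e+07
Sum = 1.16336e+07 + 4.39197e+08 + 7.36174e+07 = 5.24448e+08
Leq = 10*log10(5.24448e+08) = 87.197 dB


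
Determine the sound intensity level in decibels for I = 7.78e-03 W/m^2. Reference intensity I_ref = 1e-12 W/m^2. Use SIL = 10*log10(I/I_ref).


I / I_ref = 7.78e-03 / 1e-12 = 7.78e+09
SIL = 10 * log10(7.78e+09) = 98.91 dB


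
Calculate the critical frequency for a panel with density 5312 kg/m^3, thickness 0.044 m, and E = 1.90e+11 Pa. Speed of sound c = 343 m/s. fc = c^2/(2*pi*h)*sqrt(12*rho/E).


12*rho/E = 12*5312/1.90e+11 = 3.35495e-07
sqrt(12*rho/E) = sqrt(3.35495e-07) = 0.000579219
c^2/(2*pi*h) = 343^2/(2*pi*0.044) = 425555
fc = 425555 * 0.000579219 = 246.49 Hz


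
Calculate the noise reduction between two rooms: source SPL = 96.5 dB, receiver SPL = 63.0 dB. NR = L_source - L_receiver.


NR = L_source - L_receiver (difference between source and receiving room levels)
NR = 96.5 - 63.0 = 33.5 dB


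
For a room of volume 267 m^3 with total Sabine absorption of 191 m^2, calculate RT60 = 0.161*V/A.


RT60 = 0.161 * 267 / 191 = 0.22506 s


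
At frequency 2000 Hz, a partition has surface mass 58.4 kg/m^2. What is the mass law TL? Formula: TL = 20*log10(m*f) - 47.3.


m * f = 58.4 * 2000 = 116800
20*log10(116800) = 101.349 dB
TL = 101.349 - 47.3 = 54.049 dB


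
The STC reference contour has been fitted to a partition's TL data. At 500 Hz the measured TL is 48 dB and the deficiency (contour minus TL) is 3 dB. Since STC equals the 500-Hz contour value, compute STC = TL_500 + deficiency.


By ASTM E413, STC = value of the fitted reference contour at 500 Hz.
Contour value at 500 Hz = TL_500 + deficiency = 48 + 3 = 51
STC = 51


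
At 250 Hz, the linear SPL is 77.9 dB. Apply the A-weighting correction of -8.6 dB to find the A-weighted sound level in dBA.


A-weighting table: 250 Hz -> -8.6 dB correction
SPL_A = SPL + correction = 77.9 + (-8.6) = 69.3 dBA


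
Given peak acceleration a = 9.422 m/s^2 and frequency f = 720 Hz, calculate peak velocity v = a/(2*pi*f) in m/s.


omega = 2*pi*f = 2*pi*720 = 4523.89 rad/s
v = a / omega = 9.422 / 4523.89 = 0.0020827 m/s


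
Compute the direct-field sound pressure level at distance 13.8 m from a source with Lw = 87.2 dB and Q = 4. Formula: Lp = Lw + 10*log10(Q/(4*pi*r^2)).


4*pi*r^2 = 4*pi*13.8^2 = 2393.14 m^2
Q / (4*pi*r^2) = 4 / 2393.14 = 0.00167144
Lp = 87.2 + 10*log10(0.00167144) = 59.431 dB


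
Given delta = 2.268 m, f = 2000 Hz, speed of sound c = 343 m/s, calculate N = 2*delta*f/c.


N = 2*delta*f/c = 2*delta/lambda, where lambda = c/f
lambda = 343 / 2000 = 0.1715 m
N = 2 * 2.268 / 0.1715 = 26.449


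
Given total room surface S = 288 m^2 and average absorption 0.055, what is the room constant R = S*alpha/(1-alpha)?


R = 288 * 0.055 / (1 - 0.055) = 16.762 m^2


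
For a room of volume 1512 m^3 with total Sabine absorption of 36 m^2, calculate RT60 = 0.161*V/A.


RT60 = 0.161 * 1512 / 36 = 6.762 s


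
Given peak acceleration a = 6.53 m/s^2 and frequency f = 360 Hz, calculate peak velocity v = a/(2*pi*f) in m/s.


omega = 2*pi*f = 2*pi*360 = 2261.95 rad/s
v = a / omega = 6.53 / 2261.95 = 0.0028869 m/s


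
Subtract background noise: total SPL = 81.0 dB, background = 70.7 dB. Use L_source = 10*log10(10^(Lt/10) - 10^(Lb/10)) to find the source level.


10^(81.0/10) = 1.25893e+08
10^(70.7/10) = 1.1749e+07
Difference = 1.25893e+08 - 1.1749e+07 = 1.14144e+08
L_source = 10*log10(1.14144e+08) = 80.575 dB


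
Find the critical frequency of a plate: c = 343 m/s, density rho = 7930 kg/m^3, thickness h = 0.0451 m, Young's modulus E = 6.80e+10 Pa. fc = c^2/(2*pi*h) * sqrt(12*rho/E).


12*rho/E = 12*7930/6.80e+10 = 1.39941e-06
sqrt(12*rho/E) = sqrt(1.39941e-06) = 0.00118297
c^2/(2*pi*h) = 343^2/(2*pi*0.0451) = 415176
fc = 415176 * 0.00118297 = 491.14 Hz


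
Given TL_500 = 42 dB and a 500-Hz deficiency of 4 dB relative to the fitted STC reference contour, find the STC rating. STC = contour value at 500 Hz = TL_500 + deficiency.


By ASTM E413, STC = value of the fitted reference contour at 500 Hz.
Contour value at 500 Hz = TL_500 + deficiency = 42 + 4 = 46
STC = 46


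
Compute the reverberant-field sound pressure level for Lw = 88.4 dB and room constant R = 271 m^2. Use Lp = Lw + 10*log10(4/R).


4/R = 4/271 = 0.0147601
Lp = 88.4 + 10*log10(0.0147601) = 70.091 dB


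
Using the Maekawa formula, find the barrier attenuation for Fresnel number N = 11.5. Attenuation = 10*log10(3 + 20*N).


3 + 20*N = 3 + 20*11.5 = 233
Att = 10*log10(233) = 23.674 dB


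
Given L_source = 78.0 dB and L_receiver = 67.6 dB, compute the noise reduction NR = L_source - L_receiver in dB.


NR = L_source - L_receiver (difference between source and receiving room levels)
NR = 78.0 - 67.6 = 10.4 dB


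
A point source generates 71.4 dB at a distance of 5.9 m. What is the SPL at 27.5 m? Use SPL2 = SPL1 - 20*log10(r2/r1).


r2/r1 = 27.5/5.9 = 4.66102
Correction = 20*log10(4.66102) = 13.3696 dB
SPL2 = 71.4 - 13.3696 = 58.03 dB
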